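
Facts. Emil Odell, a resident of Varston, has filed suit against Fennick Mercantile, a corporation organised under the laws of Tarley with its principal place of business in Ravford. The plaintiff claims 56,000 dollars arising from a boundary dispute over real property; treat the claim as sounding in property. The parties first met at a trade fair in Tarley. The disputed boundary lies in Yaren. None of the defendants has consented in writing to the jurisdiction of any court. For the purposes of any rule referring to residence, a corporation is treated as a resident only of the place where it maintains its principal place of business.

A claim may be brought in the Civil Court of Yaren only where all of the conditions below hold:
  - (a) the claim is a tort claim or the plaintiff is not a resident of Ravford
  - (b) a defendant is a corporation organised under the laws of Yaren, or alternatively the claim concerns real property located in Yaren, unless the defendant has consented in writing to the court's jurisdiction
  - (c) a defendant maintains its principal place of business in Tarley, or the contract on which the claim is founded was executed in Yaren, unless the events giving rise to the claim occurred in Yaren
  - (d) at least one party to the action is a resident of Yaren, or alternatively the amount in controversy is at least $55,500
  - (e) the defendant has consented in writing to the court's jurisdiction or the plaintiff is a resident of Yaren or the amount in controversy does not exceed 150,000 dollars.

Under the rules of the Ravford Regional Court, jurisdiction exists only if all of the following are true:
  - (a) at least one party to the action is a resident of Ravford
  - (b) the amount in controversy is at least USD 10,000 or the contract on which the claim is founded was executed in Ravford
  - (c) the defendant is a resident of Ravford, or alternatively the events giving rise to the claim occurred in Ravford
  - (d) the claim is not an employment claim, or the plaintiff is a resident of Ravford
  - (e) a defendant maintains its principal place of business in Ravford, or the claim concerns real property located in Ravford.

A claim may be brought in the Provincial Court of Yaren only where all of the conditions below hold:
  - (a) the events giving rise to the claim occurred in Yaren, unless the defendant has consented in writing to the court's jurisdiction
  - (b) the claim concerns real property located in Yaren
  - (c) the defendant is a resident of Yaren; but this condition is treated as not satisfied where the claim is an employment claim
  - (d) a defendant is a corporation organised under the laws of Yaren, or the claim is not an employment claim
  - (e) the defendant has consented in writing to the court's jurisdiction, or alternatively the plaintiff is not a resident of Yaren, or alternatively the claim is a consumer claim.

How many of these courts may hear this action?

2

The Civil Court of Yaren:
  (a) The plaintiff resides in Varston, which is not Ravford — that alternative is enough. Condition met.
  (b) The property lies in Yaren, which satisfies one of the alternatives. Condition met.
  (c) The corporate defendant(s) have their principal place of business in Ravford, not Tarley; no contract (and hence no place of execution) is alleged — every alternative fails. However, the operative events occurred in Yaren, so the 'unless' proviso supplies this condition. Condition met.
  (d) The amount in controversy is 56,000 dollars, which meets the 55,500 dollars floor, which satisfies one of the alternatives. Satisfied.
  (e) The amount in controversy is USD 56,000, within the 150,000 dollars ceiling, so this disjunct is met. Satisfied.
  → Jurisdiction lies.
The Ravford Regional Court:
  (a) Fennick Mercantile resides in Ravford. Condition met.
  (b) The amount in controversy is 56,000 dollars, which meets the USD 10,000 floor — that alternative is enough. Met.
  (c) The defendant resides in Ravford, so this disjunct is met. Met.
  (d) The claim is a property claim, not an employment claim, so this disjunct is met. Condition met.
  (e) Fennick Mercantile has its principal place of business in Ravford, which satisfies one of the alternatives. Condition met.
  → Jurisdiction lies.
The Provincial Court of Yaren:
  (a) The operative events occurred in Yaren. Condition met.
  (b) The property lies in Yaren. Condition met.
  (c) The defendant resides in Ravford, not Yaren. Fails.
  (d) The claim is a property claim, not an employment claim, so this disjunct is met. Condition met.
  (e) The plaintiff resides in Varston, which is not Yaren, which satisfies one of the alternatives. Met.
  → At least one condition fails; no jurisdiction.
Courts with jurisdiction: the Civil Court of Yaren, the Ravford Regional Court — 2 in total.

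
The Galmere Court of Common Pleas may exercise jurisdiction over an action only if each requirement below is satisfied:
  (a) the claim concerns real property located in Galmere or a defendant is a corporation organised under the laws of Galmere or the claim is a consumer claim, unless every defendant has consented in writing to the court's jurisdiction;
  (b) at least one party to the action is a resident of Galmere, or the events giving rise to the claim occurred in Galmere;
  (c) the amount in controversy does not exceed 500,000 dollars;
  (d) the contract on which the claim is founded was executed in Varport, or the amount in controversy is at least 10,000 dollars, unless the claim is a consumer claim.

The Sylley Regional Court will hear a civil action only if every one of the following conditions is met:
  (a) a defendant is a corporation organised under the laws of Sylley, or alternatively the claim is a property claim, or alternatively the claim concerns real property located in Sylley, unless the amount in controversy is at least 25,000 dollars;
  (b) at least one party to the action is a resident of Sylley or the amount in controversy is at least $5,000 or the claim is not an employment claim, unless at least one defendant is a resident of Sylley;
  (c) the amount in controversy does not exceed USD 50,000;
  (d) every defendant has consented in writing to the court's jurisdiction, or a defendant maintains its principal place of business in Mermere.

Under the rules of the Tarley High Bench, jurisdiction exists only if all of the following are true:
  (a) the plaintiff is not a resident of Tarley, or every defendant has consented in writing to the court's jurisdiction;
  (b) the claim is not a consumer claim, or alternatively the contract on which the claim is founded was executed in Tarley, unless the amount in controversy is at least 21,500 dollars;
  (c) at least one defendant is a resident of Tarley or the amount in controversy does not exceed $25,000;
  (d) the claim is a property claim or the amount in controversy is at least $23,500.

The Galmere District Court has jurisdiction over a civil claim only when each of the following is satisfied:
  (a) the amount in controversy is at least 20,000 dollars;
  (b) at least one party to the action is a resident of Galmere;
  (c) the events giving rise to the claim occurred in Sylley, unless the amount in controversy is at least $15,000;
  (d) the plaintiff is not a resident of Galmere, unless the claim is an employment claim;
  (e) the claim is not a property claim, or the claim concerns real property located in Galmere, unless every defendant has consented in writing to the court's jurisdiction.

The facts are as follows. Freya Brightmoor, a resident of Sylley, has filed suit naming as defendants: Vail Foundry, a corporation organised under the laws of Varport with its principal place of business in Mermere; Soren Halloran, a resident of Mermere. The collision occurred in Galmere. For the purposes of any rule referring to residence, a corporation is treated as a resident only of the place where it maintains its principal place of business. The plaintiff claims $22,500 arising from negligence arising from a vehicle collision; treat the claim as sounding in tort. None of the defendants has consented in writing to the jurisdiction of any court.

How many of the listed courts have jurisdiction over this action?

The Galmere Court of Common Pleas:
  (a) The claim does not concern real property; the corporate defendant(s) are organised in Varport, not Galmere; the claim is a tort claim, not a consumer claim — none of the alternatives is met. Nor does the 'unless' clause help: no such written consent has been filed. Not met.
  (b) The operative events occurred in Galmere, so this disjunct is met. Satisfied.
  (c) The amount in controversy is USD 22,500, within the 500,000 dollars ceiling. Met.
  (d) The amount in controversy is USD 22,500, which meets the 10,000 dollars floor, which satisfies one of the alternatives. Condition met.
  → The court lacks jurisdiction.
The Sylley Regional Court:
  (a) The corporate defendant(s) are organised in Varport, not Sylley; the claim is a tort claim, not a property claim; the claim does not concern real property — no alternative holds. And the amount in controversy is $22,500, below the 25,000 dollars floor, so the proviso does not save it. Not met.
  (b) Freya Brightmoor resides in Sylley, so this disjunct is met. Condition met.
  (c) The amount in controversy is USD 22,500, within the USD 50,000 ceiling. Satisfied.
  (d) Vail Foundry has its principal place of business in Mermere, so this disjunct is met. Condition met.
  → At least one condition fails; no jurisdiction.
The Tarley High Bench:
  (a) The plaintiff resides in Sylley, which is not Tarley, so one alternative holds. Met.
  (b) The claim is a tort claim, not a consumer claim, which satisfies one of the alternatives. Met.
  (c) The amount in controversy is USD 22,500, within the USD 25,000 ceiling, so this disjunct is met. Met.
  (d) The claim is a tort claim, not a property claim; the amount in controversy is $22,500, below the USD 23,500 floor — none of the alternatives is met. Not satisfied.
  → At least one condition fails; no jurisdiction.
The Galmere District Court:
  (a) The amount in controversy is $22,500, which meets the $20,000 floor. Satisfied.
  (b) No party resides in Galmere. Condition not met.
  (c) The operative events occurred in Galmere, not Sylley. But the amount in controversy is $22,500, which meets the USD 15,000 floor, and the 'unless' clause therefore excuses the requirement. Satisfied.
  (d) The plaintiff resides in Sylley, which is not Galmere. Met.
  (e) The claim is a tort claim, not a property claim — that alternative is enough. Met.
  → The court lacks jurisdiction.
No court satisfies all of its conditions.

0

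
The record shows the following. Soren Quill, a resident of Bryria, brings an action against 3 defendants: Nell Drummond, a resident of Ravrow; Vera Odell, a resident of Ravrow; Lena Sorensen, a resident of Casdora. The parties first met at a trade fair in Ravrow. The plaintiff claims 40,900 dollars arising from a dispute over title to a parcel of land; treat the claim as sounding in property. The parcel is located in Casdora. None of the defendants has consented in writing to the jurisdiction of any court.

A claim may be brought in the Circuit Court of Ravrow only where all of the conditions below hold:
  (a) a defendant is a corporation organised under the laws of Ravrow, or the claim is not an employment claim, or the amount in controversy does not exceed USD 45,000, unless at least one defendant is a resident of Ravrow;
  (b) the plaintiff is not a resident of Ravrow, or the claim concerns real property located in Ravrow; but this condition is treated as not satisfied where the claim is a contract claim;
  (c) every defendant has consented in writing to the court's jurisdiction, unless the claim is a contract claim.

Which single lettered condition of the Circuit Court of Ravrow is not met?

(c)

The Circuit Court of Ravrow:
  (a) The claim is a property claim, not an employment claim — that alternative is enough. Condition met.
  (b) The plaintiff resides in Bryria, which is not Ravrow — that alternative is enough. And the carve-out is inapplicable — the claim is a property claim, not a contract claim. Satisfied.
  (c) No such written consent has been filed. And the claim is a property claim, not a contract claim, so the proviso does not save it. Not satisfied.
Only condition (c) fails.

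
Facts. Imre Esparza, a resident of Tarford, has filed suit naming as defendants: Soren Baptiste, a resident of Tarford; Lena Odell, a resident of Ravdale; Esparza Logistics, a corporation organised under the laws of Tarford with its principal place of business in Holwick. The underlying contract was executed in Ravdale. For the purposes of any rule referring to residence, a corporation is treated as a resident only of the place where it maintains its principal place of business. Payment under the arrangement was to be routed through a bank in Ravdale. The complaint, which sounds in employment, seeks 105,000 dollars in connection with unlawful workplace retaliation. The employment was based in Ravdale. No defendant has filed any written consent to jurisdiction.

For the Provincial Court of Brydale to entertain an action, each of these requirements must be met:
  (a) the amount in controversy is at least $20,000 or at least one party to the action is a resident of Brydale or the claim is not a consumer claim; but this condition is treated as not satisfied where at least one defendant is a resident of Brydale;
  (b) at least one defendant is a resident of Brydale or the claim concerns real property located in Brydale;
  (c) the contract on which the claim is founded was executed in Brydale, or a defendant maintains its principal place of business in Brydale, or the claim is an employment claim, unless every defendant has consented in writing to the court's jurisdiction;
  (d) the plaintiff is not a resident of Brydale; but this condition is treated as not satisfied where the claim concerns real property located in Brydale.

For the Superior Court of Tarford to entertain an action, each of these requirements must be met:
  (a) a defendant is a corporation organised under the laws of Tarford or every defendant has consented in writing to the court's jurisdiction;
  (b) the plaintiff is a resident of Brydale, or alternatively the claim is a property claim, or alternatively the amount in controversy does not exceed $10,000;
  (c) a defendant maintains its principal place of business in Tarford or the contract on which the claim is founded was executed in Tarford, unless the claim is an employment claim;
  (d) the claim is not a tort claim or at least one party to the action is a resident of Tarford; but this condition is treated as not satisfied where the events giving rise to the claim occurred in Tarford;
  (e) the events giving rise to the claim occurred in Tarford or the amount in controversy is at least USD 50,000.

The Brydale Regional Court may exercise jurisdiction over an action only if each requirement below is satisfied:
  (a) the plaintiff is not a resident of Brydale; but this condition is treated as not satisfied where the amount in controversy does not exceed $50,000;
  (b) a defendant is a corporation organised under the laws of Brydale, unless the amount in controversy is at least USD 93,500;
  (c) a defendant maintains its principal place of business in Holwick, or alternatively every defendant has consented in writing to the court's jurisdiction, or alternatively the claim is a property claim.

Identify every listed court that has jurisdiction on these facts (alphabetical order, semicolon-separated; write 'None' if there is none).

the Brydale Regional Court

The Provincial Court of Brydale:
  (a) The amount in controversy is 105,000 dollars, which meets the USD 20,000 floor, which satisfies one of the alternatives. The exception is not triggered, since no defendant resides in Brydale (they reside in Tarford, Ravdale, Holwick). Condition met.
  (b) No defendant resides in Brydale (they reside in Tarford, Ravdale, Holwick); the claim does not concern real property — every alternative fails. Not satisfied.
  (c) The claim is an employment claim — that alternative is enough. Met.
  (d) The plaintiff resides in Tarford, which is not Brydale. The carve-out does not apply: the claim does not concern real property. Met.
  → At least one condition fails; no jurisdiction.
The Superior Court of Tarford:
  (a) Esparza Logistics is organised under the laws of Tarford, so one alternative holds. Satisfied.
  (b) The plaintiff resides in Tarford, not Brydale; the claim is an employment claim, not a property claim; the amount in controversy is $105,000, above the 10,000 dollars ceiling — none of the alternatives is met. Condition not met.
  (c) The corporate defendant(s) have their principal place of business in Holwick, not Tarford; the contract was executed in Ravdale, not Tarford — no alternative holds. The proviso rescues it, though: the claim is an employment claim. Satisfied.
  (d) The claim is an employment claim, not a tort claim, which satisfies one of the alternatives. And the carve-out is inapplicable — the operative events occurred in Ravdale, not Tarford. Condition met.
  (e) The amount in controversy is 105,000 dollars, which meets the $50,000 floor, which satisfies one of the alternatives. Condition met.
  → The court lacks jurisdiction.
The Brydale Regional Court:
  (a) The plaintiff resides in Tarford, which is not Brydale. The exception is not triggered, since the amount in controversy is USD 105,000, above the $50,000 ceiling. Satisfied.
  (b) The corporate defendant(s) are organised in Tarford, not Brydale. The proviso rescues it, though: the amount in controversy is 105,000 dollars, which meets the 93,500 dollars floor. Condition met.
  (c) Esparza Logistics has its principal place of business in Holwick, which satisfies one of the alternatives. Satisfied.
  → The court has jurisdiction.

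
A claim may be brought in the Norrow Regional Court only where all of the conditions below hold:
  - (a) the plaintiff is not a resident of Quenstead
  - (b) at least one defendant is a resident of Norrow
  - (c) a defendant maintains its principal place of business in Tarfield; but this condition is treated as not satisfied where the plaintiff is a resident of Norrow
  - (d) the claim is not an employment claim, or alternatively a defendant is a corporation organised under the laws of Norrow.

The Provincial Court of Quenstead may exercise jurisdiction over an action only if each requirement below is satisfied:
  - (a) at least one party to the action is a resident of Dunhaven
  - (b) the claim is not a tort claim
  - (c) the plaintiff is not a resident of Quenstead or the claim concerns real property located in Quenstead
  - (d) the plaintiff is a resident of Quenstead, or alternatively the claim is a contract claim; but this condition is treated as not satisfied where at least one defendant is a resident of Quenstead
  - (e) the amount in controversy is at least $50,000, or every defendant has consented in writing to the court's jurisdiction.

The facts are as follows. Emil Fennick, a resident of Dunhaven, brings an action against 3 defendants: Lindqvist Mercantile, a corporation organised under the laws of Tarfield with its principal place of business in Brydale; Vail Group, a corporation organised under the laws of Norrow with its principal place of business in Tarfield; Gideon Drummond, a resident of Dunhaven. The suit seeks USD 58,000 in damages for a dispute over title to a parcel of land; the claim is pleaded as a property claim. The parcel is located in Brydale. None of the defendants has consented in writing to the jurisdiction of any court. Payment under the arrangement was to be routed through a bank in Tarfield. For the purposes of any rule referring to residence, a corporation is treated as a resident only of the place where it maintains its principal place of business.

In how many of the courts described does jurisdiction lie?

The Norrow Regional Court:
  (a) The plaintiff resides in Dunhaven, which is not Quenstead. Satisfied.
  (b) No defendant resides in Norrow (they reside in Brydale, Tarfield, Dunhaven). Not satisfied.
  (c) Vail Group has its principal place of business in Tarfield. The carve-out does not apply: the plaintiff resides in Dunhaven, not Norrow. Condition met.
  (d) The claim is a property claim, not an employment claim, which satisfies one of the alternatives. Satisfied.
  → At least one condition fails; no jurisdiction.
The Provincial Court of Quenstead:
  (a) Emil Fennick resides in Dunhaven. Condition met.
  (b) The claim is a property claim, not a tort claim. Satisfied.
  (c) The plaintiff resides in Dunhaven, which is not Quenstead, so one alternative holds. Satisfied.
  (d) The plaintiff resides in Dunhaven, not Quenstead; the claim is a property claim, not a contract claim — every alternative fails. Fails.
  (e) The amount in controversy is USD 58,000, which meets the USD 50,000 floor, so this disjunct is met. Met.
  → At least one condition fails; no jurisdiction.
No court satisfies all of its conditions.

0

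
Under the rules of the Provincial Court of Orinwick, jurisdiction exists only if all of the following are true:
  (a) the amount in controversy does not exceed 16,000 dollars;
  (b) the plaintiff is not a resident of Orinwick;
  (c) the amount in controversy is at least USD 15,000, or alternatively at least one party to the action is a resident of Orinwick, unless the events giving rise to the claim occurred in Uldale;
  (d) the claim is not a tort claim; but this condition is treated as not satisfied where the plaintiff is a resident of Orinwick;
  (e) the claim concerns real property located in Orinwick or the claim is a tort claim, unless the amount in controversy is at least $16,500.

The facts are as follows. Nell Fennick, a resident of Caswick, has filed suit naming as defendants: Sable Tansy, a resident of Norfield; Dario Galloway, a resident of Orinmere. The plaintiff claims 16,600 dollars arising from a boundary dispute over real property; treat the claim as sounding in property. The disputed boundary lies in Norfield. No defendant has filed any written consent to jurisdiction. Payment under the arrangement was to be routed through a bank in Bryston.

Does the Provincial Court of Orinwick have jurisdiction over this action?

No

The Provincial Court of Orinwick:
  (a) The amount in controversy is 16,600 dollars, above the $16,000 ceiling. Not met.
  (b) The plaintiff resides in Caswick, which is not Orinwick. Met.
  (c) The amount in controversy is USD 16,600, which meets the USD 15,000 floor, which satisfies one of the alternatives. Condition met.
  (d) The claim is a property claim, not a tort claim. The exception is not triggered, since the plaintiff resides in Caswick, not Orinwick. Met.
  (e) The property lies in Norfield, not Orinwick; the claim is a property claim, not a tort claim — none of the alternatives is met. However, the amount in controversy is 16,600 dollars, which meets the $16,500 floor, so the 'unless' proviso supplies this condition. Met.
  → Not every requirement is met — no jurisdiction.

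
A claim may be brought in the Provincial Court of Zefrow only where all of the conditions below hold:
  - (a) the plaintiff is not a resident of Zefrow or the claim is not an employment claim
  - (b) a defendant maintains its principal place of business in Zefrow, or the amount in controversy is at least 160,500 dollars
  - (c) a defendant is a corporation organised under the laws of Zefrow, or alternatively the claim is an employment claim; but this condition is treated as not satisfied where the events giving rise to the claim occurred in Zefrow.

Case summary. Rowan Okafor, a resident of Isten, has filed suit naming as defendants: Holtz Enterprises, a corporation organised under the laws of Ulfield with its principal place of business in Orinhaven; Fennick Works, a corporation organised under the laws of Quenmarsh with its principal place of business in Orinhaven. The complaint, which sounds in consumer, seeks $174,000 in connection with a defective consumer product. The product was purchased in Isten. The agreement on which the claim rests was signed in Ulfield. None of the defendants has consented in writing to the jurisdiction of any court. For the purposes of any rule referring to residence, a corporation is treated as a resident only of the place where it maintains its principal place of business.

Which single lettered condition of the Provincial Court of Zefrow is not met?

(c)

The Provincial Court of Zefrow:
  (a) The plaintiff resides in Isten, which is not Zefrow — that alternative is enough. Met.
  (b) The amount in controversy is USD 174,000, which meets the 160,500 dollars floor, so this disjunct is met. Satisfied.
  (c) The corporate defendant(s) are organised in Quenmarsh, Ulfield, not Zefrow; the claim is a consumer claim, not an employment claim — no alternative holds. Condition not met.
Only condition (c) fails.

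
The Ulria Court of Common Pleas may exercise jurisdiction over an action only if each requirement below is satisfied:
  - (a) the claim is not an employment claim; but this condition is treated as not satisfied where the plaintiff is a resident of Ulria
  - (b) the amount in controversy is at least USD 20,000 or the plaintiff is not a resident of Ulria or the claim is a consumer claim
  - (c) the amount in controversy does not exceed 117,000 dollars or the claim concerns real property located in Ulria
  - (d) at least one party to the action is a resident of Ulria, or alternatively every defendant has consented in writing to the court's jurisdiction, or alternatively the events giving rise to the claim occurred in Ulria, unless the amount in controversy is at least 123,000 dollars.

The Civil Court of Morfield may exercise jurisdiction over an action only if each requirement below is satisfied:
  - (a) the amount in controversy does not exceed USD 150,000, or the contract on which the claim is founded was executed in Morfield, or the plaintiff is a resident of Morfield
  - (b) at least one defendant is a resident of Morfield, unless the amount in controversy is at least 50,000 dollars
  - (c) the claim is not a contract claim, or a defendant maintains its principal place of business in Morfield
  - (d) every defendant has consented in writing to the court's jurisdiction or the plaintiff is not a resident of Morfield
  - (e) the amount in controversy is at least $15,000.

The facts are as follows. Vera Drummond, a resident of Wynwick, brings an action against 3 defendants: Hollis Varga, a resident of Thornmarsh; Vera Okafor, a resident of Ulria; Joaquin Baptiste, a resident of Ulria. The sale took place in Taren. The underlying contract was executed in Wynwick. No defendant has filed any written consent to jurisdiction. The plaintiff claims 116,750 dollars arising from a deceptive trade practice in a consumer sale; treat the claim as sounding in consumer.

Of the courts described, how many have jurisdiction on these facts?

The Ulria Court of Common Pleas:
  (a) The claim is a consumer claim, not an employment claim. And the carve-out is inapplicable — the plaintiff resides in Wynwick, not Ulria. Met.
  (b) The amount in controversy is USD 116,750, which meets the 20,000 dollars floor, so one alternative holds. Condition met.
  (c) The amount in controversy is USD 116,750, within the 117,000 dollars ceiling — that alternative is enough. Condition met.
  (d) Vera Okafor resides in Ulria — that alternative is enough. Satisfied.
  → The court has jurisdiction.
The Civil Court of Morfield:
  (a) The amount in controversy is 116,750 dollars, within the $150,000 ceiling, which satisfies one of the alternatives. Satisfied.
  (b) No defendant resides in Morfield (they reside in Thornmarsh, Ulria, Ulria). But the amount in controversy is USD 116,750, which meets the $50,000 floor, and the 'unless' clause therefore excuses the requirement. Satisfied.
  (c) The claim is a consumer claim, not a contract claim — that alternative is enough. Met.
  (d) The plaintiff resides in Wynwick, which is not Morfield, so this disjunct is met. Satisfied.
  (e) The amount in controversy is USD 116,750, which meets the $15,000 floor. Met.
  → Every requirement is satisfied — jurisdiction.
Courts with jurisdiction: the Ulria Court of Common Pleas, the Civil Court of Morfield — 2 in total.

2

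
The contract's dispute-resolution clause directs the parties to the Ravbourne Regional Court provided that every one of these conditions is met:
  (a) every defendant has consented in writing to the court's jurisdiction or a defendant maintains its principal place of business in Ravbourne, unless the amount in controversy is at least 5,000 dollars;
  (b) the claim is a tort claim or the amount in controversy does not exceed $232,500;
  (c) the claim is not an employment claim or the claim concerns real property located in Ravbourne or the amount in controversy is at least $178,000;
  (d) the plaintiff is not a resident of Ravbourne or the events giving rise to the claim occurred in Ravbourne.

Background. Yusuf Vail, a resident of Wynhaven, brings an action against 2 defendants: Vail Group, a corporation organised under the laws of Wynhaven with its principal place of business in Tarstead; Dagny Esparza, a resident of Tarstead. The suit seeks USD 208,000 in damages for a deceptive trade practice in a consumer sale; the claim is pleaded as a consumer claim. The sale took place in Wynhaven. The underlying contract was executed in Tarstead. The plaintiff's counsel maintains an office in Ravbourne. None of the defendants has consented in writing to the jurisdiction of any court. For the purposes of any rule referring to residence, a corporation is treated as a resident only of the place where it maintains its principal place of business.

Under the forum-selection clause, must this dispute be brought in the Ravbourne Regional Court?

The Ravbourne Regional Court:
  (a) No such written consent has been filed; the corporate defendant(s) have their principal place of business in Tarstead, not Ravbourne — every alternative fails. But the amount in controversy is $208,000, which meets the $5,000 floor, and the 'unless' clause therefore excuses the requirement. Condition met.
  (b) The amount in controversy is $208,000, within the $232,500 ceiling, which satisfies one of the alternatives. Satisfied.
  (c) The claim is a consumer claim, not an employment claim, so this disjunct is met. Met.
  (d) The plaintiff resides in Wynhaven, which is not Ravbourne — that alternative is enough. Condition met.
  → Forum clause is triggered.

Yes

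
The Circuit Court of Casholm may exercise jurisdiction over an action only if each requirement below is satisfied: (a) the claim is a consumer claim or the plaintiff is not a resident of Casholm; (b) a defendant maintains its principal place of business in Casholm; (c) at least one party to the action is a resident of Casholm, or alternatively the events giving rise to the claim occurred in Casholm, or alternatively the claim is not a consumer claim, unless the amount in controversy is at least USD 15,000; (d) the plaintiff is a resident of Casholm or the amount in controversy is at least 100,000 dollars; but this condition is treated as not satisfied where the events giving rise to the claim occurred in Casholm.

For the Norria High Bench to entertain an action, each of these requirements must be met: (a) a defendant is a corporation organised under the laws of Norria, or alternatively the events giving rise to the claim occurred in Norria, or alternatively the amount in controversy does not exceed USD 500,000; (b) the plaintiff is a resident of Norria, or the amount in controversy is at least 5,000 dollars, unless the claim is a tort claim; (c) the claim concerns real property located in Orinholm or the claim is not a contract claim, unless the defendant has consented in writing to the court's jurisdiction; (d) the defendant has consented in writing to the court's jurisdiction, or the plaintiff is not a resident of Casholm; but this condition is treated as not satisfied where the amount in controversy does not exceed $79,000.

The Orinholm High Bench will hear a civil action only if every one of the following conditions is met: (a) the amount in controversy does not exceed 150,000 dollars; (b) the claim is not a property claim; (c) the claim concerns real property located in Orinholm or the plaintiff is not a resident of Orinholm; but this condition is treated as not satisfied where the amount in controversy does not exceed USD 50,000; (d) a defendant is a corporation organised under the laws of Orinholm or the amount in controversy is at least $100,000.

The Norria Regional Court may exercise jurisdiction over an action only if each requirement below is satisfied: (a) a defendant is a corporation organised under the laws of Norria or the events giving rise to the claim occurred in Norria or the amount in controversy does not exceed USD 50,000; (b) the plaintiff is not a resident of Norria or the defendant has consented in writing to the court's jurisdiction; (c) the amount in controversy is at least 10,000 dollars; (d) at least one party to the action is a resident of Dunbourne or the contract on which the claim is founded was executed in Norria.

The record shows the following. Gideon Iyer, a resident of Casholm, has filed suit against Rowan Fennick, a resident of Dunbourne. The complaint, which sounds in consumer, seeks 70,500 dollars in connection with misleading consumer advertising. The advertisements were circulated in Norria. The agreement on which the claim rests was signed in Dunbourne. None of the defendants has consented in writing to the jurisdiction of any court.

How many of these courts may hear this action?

1

The Circuit Court of Casholm:
  (a) The claim is a consumer claim, so one alternative holds. Met.
  (b) No defendant is a corporation. Not satisfied.
  (c) Gideon Iyer resides in Casholm, so this disjunct is met. Satisfied.
  (d) The plaintiff resides in Casholm, so one alternative holds. The carve-out does not apply: the operative events occurred in Norria, not Casholm. Condition met.
  → The court lacks jurisdiction.
The Norria High Bench:
  (a) The operative events occurred in Norria, so this disjunct is met. Satisfied.
  (b) The amount in controversy is 70,500 dollars, which meets the USD 5,000 floor, so this disjunct is met. Satisfied.
  (c) The claim is a consumer claim, not a contract claim, which satisfies one of the alternatives. Met.
  (d) No such written consent has been filed; the plaintiff resides in Casholm — every alternative fails. Not satisfied.
  → The court lacks jurisdiction.
The Orinholm High Bench:
  (a) The amount in controversy is 70,500 dollars, within the 150,000 dollars ceiling. Condition met.
  (b) The claim is a consumer claim, not a property claim. Condition met.
  (c) The plaintiff resides in Casholm, which is not Orinholm, so one alternative holds. And the carve-out is inapplicable — the amount in controversy is USD 70,500, above the USD 50,000 ceiling. Met.
  (d) No defendant is a corporation; the amount in controversy is USD 70,500, below the $100,000 floor — every alternative fails. Condition not met.
  → Not every requirement is met — no jurisdiction.
The Norria Regional Court:
  (a) The operative events occurred in Norria, which satisfies one of the alternatives. Condition met.
  (b) The plaintiff resides in Casholm, which is not Norria, so one alternative holds. Condition met.
  (c) The amount in controversy is 70,500 dollars, which meets the USD 10,000 floor. Condition met.
  (d) Rowan Fennick resides in Dunbourne, so this disjunct is met. Met.
  → Jurisdiction lies.
Courts with jurisdiction: the Norria Regional Court — 1 in total.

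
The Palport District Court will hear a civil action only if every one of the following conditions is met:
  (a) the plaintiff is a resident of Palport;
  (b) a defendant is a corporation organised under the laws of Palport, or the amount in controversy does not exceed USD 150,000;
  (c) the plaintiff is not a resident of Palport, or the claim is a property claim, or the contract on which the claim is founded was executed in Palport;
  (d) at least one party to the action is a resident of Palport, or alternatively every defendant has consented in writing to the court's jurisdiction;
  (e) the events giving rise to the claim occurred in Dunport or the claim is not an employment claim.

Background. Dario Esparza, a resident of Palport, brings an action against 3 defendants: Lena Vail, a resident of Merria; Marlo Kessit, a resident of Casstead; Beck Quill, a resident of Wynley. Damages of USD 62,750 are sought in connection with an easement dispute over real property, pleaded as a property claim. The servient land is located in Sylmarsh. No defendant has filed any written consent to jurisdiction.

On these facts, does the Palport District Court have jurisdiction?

The Palport District Court:
  (a) The plaintiff resides in Palport. Satisfied.
  (b) The amount in controversy is 62,750 dollars, within the $150,000 ceiling — that alternative is enough. Satisfied.
  (c) The claim is a property claim, so one alternative holds. Condition met.
  (d) Dario Esparza resides in Palport — that alternative is enough. Satisfied.
  (e) The claim is a property claim, not an employment claim — that alternative is enough. Condition met.
  → Jurisdiction lies.

Yes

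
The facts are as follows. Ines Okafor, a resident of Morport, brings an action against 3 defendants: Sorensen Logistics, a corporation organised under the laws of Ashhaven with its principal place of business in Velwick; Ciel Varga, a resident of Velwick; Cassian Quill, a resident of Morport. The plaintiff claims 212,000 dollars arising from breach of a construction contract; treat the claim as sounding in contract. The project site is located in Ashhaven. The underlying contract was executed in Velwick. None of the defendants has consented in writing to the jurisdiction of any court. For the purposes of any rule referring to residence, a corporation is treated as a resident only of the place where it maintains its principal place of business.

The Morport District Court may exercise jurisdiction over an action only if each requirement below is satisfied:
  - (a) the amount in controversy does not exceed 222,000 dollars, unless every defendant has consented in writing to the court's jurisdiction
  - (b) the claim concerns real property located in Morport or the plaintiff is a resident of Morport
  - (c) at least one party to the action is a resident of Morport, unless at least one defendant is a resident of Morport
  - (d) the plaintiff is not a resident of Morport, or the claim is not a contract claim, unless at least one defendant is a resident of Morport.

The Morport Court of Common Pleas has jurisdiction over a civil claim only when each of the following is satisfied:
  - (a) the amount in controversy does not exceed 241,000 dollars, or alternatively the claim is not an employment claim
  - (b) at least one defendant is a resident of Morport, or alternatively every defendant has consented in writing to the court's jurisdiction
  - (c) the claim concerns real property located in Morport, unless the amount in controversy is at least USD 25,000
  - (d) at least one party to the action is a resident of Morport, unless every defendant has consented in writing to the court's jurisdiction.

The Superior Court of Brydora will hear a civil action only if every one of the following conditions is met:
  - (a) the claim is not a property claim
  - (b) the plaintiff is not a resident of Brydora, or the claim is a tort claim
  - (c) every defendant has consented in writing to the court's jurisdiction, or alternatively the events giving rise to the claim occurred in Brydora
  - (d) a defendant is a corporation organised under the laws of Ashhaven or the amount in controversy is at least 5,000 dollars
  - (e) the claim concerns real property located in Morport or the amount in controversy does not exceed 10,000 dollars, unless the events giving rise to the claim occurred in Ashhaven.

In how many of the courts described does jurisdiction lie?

The Morport District Court:
  (a) The amount in controversy is 212,000 dollars, within the $222,000 ceiling. Satisfied.
  (b) The plaintiff resides in Morport, so one alternative holds. Condition met.
  (c) Ines Okafor resides in Morport. Met.
  (d) The plaintiff resides in Morport; the claim is a contract claim — every alternative fails. The proviso rescues it, though: Cassian Quill resides in Morport. Condition met.
  → Every requirement is satisfied — jurisdiction.
The Morport Court of Common Pleas:
  (a) The amount in controversy is USD 212,000, within the $241,000 ceiling, so this disjunct is met. Satisfied.
  (b) Cassian Quill resides in Morport, so this disjunct is met. Condition met.
  (c) The claim does not concern real property. But the amount in controversy is 212,000 dollars, which meets the $25,000 floor, and the 'unless' clause therefore excuses the requirement. Met.
  (d) Ines Okafor resides in Morport. Condition met.
  → All conditions met; jurisdiction exists.
The Superior Court of Brydora:
  (a) The claim is a contract claim, not a property claim. Met.
  (b) The plaintiff resides in Morport, which is not Brydora, so this disjunct is met. Condition met.
  (c) No such written consent has been filed; the operative events occurred in Ashhaven, not Brydora — no alternative holds. Not satisfied.
  (d) Sorensen Logistics is organised under the laws of Ashhaven, so one alternative holds. Condition met.
  (e) The claim does not concern real property; the amount in controversy is USD 212,000, above the $10,000 ceiling — no alternative holds. However, the operative events occurred in Ashhaven, so the 'unless' proviso supplies this condition. Met.
  → No jurisdiction.
Courts with jurisdiction: the Morport District Court, the Morport Court of Common Pleas — 2 in total.

2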